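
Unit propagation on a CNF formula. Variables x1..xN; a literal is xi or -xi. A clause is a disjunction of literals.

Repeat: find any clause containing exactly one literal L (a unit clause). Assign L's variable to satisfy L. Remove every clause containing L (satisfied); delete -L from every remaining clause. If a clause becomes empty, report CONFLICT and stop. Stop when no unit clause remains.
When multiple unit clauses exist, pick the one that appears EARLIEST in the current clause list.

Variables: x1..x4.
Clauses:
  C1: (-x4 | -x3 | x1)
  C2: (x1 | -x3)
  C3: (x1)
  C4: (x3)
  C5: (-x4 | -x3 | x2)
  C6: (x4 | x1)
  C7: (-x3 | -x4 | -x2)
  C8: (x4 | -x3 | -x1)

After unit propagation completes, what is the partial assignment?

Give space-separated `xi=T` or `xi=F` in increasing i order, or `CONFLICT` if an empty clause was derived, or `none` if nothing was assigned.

unit clause [1] forces x1=T; simplify:
  drop -1 from [4, -3, -1] -> [4, -3]
  satisfied 4 clause(s); 4 remain; assigned so far: [1]
unit clause [3] forces x3=T; simplify:
  drop -3 from [-4, -3, 2] -> [-4, 2]
  drop -3 from [-3, -4, -2] -> [-4, -2]
  drop -3 from [4, -3] -> [4]
  satisfied 1 clause(s); 3 remain; assigned so far: [1, 3]
unit clause [4] forces x4=T; simplify:
  drop -4 from [-4, 2] -> [2]
  drop -4 from [-4, -2] -> [-2]
  satisfied 1 clause(s); 2 remain; assigned so far: [1, 3, 4]
unit clause [2] forces x2=T; simplify:
  drop -2 from [-2] -> [] (empty!)
  satisfied 1 clause(s); 1 remain; assigned so far: [1, 2, 3, 4]
CONFLICT (empty clause)

Answer: CONFLICT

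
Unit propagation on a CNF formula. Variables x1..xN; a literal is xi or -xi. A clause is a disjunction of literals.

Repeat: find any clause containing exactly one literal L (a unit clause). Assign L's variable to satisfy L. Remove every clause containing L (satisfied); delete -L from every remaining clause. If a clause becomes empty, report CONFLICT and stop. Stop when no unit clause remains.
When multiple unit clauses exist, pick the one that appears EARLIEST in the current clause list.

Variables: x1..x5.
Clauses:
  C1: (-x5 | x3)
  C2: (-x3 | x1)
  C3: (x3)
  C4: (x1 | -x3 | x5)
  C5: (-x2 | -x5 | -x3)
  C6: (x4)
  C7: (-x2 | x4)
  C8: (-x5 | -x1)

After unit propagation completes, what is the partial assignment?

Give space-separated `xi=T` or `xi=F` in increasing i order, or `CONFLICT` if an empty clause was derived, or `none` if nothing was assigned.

unit clause [3] forces x3=T; simplify:
  drop -3 from [-3, 1] -> [1]
  drop -3 from [1, -3, 5] -> [1, 5]
  drop -3 from [-2, -5, -3] -> [-2, -5]
  satisfied 2 clause(s); 6 remain; assigned so far: [3]
unit clause [1] forces x1=T; simplify:
  drop -1 from [-5, -1] -> [-5]
  satisfied 2 clause(s); 4 remain; assigned so far: [1, 3]
unit clause [4] forces x4=T; simplify:
  satisfied 2 clause(s); 2 remain; assigned so far: [1, 3, 4]
unit clause [-5] forces x5=F; simplify:
  satisfied 2 clause(s); 0 remain; assigned so far: [1, 3, 4, 5]

Answer: x1=T x3=T x4=T x5=F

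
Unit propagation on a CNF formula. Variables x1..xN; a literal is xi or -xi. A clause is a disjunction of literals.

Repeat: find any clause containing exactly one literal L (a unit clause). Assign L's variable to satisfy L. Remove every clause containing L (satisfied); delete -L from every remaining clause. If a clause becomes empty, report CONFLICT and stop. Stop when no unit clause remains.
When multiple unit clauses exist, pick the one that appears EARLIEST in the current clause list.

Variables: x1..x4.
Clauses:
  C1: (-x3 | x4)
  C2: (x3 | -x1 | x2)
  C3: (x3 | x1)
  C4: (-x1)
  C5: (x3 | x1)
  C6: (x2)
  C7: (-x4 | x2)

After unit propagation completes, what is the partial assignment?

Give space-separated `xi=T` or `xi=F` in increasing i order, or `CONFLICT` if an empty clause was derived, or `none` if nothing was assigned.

unit clause [-1] forces x1=F; simplify:
  drop 1 from [3, 1] -> [3]
  drop 1 from [3, 1] -> [3]
  satisfied 2 clause(s); 5 remain; assigned so far: [1]
unit clause [3] forces x3=T; simplify:
  drop -3 from [-3, 4] -> [4]
  satisfied 2 clause(s); 3 remain; assigned so far: [1, 3]
unit clause [4] forces x4=T; simplify:
  drop -4 from [-4, 2] -> [2]
  satisfied 1 clause(s); 2 remain; assigned so far: [1, 3, 4]
unit clause [2] forces x2=T; simplify:
  satisfied 2 clause(s); 0 remain; assigned so far: [1, 2, 3, 4]

Answer: x1=F x2=T x3=T x4=T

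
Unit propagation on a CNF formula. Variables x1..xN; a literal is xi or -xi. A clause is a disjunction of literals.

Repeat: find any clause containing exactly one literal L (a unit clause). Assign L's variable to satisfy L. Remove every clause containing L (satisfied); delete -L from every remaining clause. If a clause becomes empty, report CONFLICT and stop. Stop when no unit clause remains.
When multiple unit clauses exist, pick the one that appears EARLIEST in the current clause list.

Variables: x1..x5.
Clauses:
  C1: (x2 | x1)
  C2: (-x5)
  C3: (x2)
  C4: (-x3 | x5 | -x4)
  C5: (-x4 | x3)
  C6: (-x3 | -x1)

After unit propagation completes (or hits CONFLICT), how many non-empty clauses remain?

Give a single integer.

unit clause [-5] forces x5=F; simplify:
  drop 5 from [-3, 5, -4] -> [-3, -4]
  satisfied 1 clause(s); 5 remain; assigned so far: [5]
unit clause [2] forces x2=T; simplify:
  satisfied 2 clause(s); 3 remain; assigned so far: [2, 5]

Answer: 3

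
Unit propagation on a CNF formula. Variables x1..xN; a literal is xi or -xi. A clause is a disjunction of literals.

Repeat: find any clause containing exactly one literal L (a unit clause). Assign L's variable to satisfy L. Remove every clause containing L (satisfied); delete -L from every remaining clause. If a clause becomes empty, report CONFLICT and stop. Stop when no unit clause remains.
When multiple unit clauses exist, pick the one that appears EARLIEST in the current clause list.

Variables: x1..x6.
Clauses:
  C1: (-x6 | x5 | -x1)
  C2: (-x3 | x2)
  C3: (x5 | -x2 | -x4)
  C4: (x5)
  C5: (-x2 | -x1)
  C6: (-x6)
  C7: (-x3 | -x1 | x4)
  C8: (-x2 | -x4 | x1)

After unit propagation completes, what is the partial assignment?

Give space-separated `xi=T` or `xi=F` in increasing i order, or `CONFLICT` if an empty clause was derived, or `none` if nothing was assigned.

unit clause [5] forces x5=T; simplify:
  satisfied 3 clause(s); 5 remain; assigned so far: [5]
unit clause [-6] forces x6=F; simplify:
  satisfied 1 clause(s); 4 remain; assigned so far: [5, 6]

Answer: x5=T x6=F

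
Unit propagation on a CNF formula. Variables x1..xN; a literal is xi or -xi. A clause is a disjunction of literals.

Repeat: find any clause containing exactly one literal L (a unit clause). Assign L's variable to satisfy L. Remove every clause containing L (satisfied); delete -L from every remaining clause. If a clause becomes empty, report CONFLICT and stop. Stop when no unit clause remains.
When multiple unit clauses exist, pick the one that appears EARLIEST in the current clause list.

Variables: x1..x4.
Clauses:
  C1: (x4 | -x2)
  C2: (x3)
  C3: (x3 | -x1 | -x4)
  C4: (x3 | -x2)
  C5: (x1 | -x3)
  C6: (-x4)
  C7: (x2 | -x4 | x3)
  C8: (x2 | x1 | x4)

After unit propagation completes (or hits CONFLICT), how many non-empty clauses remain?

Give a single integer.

unit clause [3] forces x3=T; simplify:
  drop -3 from [1, -3] -> [1]
  satisfied 4 clause(s); 4 remain; assigned so far: [3]
unit clause [1] forces x1=T; simplify:
  satisfied 2 clause(s); 2 remain; assigned so far: [1, 3]
unit clause [-4] forces x4=F; simplify:
  drop 4 from [4, -2] -> [-2]
  satisfied 1 clause(s); 1 remain; assigned so far: [1, 3, 4]
unit clause [-2] forces x2=F; simplify:
  satisfied 1 clause(s); 0 remain; assigned so far: [1, 2, 3, 4]

Answer: 0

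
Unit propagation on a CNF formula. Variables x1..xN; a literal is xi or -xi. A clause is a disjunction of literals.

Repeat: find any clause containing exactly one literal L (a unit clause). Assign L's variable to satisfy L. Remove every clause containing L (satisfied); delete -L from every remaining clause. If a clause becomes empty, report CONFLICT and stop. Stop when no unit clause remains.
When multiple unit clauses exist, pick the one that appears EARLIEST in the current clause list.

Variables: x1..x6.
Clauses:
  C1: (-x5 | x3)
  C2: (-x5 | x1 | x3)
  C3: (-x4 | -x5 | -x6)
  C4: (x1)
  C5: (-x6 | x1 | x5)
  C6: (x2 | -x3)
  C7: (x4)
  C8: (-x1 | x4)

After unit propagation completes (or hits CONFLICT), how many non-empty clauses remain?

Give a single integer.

Answer: 3

Derivation:
unit clause [1] forces x1=T; simplify:
  drop -1 from [-1, 4] -> [4]
  satisfied 3 clause(s); 5 remain; assigned so far: [1]
unit clause [4] forces x4=T; simplify:
  drop -4 from [-4, -5, -6] -> [-5, -6]
  satisfied 2 clause(s); 3 remain; assigned so far: [1, 4]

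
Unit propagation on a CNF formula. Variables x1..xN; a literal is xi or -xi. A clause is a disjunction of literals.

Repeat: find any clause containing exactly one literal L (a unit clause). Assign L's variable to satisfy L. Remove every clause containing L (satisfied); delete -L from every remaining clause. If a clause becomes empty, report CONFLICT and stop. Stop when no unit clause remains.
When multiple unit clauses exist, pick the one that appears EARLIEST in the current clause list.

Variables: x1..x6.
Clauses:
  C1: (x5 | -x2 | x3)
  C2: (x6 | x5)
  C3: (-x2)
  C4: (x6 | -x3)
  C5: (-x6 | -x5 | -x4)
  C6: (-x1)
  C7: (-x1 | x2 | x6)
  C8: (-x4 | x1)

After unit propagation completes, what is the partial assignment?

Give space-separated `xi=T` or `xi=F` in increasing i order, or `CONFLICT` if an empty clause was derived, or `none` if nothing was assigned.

Answer: x1=F x2=F x4=F

Derivation:
unit clause [-2] forces x2=F; simplify:
  drop 2 from [-1, 2, 6] -> [-1, 6]
  satisfied 2 clause(s); 6 remain; assigned so far: [2]
unit clause [-1] forces x1=F; simplify:
  drop 1 from [-4, 1] -> [-4]
  satisfied 2 clause(s); 4 remain; assigned so far: [1, 2]
unit clause [-4] forces x4=F; simplify:
  satisfied 2 clause(s); 2 remain; assigned so far: [1, 2, 4]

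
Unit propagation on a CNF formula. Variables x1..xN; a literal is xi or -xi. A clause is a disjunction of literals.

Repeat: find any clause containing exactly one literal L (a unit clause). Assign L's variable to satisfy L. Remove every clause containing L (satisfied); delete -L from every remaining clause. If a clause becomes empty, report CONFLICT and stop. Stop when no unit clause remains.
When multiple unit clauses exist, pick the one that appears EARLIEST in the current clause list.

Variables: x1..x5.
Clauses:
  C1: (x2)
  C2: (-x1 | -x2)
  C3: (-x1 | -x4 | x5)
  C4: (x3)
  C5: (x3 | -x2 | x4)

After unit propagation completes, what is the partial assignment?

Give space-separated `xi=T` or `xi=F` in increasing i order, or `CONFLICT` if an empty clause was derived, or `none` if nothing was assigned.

unit clause [2] forces x2=T; simplify:
  drop -2 from [-1, -2] -> [-1]
  drop -2 from [3, -2, 4] -> [3, 4]
  satisfied 1 clause(s); 4 remain; assigned so far: [2]
unit clause [-1] forces x1=F; simplify:
  satisfied 2 clause(s); 2 remain; assigned so far: [1, 2]
unit clause [3] forces x3=T; simplify:
  satisfied 2 clause(s); 0 remain; assigned so far: [1, 2, 3]

Answer: x1=F x2=T x3=T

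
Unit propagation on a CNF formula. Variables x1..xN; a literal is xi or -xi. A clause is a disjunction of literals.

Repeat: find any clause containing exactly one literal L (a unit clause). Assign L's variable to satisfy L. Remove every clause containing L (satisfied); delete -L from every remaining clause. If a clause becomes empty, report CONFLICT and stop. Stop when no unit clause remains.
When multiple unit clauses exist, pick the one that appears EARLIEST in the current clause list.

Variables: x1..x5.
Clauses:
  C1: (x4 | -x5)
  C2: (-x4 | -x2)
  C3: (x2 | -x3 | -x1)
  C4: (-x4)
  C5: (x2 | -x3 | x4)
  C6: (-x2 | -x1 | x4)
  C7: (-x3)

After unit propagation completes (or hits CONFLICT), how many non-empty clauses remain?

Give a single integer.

Answer: 1

Derivation:
unit clause [-4] forces x4=F; simplify:
  drop 4 from [4, -5] -> [-5]
  drop 4 from [2, -3, 4] -> [2, -3]
  drop 4 from [-2, -1, 4] -> [-2, -1]
  satisfied 2 clause(s); 5 remain; assigned so far: [4]
unit clause [-5] forces x5=F; simplify:
  satisfied 1 clause(s); 4 remain; assigned so far: [4, 5]
unit clause [-3] forces x3=F; simplify:
  satisfied 3 clause(s); 1 remain; assigned so far: [3, 4, 5]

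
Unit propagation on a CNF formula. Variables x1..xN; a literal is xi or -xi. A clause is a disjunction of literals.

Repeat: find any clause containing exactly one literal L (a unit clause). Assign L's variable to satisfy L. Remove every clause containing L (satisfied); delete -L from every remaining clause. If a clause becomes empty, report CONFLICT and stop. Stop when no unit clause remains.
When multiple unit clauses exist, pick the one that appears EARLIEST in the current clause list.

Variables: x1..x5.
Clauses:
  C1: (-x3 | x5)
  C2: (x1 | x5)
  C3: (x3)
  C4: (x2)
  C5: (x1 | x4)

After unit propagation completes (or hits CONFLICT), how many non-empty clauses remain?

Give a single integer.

Answer: 1

Derivation:
unit clause [3] forces x3=T; simplify:
  drop -3 from [-3, 5] -> [5]
  satisfied 1 clause(s); 4 remain; assigned so far: [3]
unit clause [5] forces x5=T; simplify:
  satisfied 2 clause(s); 2 remain; assigned so far: [3, 5]
unit clause [2] forces x2=T; simplify:
  satisfied 1 clause(s); 1 remain; assigned so far: [2, 3, 5]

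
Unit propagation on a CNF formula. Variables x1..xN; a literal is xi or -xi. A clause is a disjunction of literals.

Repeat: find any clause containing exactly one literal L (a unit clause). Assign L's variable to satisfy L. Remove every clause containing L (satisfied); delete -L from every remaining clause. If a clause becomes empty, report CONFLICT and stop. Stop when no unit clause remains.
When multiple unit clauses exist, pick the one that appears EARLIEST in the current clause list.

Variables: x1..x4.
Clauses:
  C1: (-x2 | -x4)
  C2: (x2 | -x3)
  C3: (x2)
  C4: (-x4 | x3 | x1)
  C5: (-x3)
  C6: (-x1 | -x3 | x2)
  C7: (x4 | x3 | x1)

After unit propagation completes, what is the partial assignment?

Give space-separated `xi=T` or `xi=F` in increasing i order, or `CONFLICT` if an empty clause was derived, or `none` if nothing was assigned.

Answer: x1=T x2=T x3=F x4=F

Derivation:
unit clause [2] forces x2=T; simplify:
  drop -2 from [-2, -4] -> [-4]
  satisfied 3 clause(s); 4 remain; assigned so far: [2]
unit clause [-4] forces x4=F; simplify:
  drop 4 from [4, 3, 1] -> [3, 1]
  satisfied 2 clause(s); 2 remain; assigned so far: [2, 4]
unit clause [-3] forces x3=F; simplify:
  drop 3 from [3, 1] -> [1]
  satisfied 1 clause(s); 1 remain; assigned so far: [2, 3, 4]
unit clause [1] forces x1=T; simplify:
  satisfied 1 clause(s); 0 remain; assigned so far: [1, 2, 3, 4]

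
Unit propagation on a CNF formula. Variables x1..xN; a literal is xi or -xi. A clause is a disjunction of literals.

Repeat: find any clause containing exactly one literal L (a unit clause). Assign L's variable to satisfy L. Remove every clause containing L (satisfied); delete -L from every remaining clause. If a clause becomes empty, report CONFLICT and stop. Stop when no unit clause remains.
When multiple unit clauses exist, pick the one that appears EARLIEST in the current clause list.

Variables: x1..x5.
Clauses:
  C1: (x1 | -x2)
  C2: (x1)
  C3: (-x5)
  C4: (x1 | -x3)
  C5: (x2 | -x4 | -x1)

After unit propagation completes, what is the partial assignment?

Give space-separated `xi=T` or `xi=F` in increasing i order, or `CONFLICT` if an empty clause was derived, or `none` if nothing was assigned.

Answer: x1=T x5=F

Derivation:
unit clause [1] forces x1=T; simplify:
  drop -1 from [2, -4, -1] -> [2, -4]
  satisfied 3 clause(s); 2 remain; assigned so far: [1]
unit clause [-5] forces x5=F; simplify:
  satisfied 1 clause(s); 1 remain; assigned so far: [1, 5]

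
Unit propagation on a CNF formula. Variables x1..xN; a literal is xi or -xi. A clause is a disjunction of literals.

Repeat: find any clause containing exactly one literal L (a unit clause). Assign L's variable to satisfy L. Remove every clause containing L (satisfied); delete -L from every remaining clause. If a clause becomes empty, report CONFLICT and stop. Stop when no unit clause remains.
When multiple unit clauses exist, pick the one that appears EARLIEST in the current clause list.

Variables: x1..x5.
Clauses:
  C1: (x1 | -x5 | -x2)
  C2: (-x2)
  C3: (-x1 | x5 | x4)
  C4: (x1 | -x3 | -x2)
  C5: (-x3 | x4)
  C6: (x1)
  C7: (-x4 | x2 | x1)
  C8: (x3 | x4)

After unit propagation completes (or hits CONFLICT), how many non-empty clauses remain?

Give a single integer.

unit clause [-2] forces x2=F; simplify:
  drop 2 from [-4, 2, 1] -> [-4, 1]
  satisfied 3 clause(s); 5 remain; assigned so far: [2]
unit clause [1] forces x1=T; simplify:
  drop -1 from [-1, 5, 4] -> [5, 4]
  satisfied 2 clause(s); 3 remain; assigned so far: [1, 2]

Answer: 3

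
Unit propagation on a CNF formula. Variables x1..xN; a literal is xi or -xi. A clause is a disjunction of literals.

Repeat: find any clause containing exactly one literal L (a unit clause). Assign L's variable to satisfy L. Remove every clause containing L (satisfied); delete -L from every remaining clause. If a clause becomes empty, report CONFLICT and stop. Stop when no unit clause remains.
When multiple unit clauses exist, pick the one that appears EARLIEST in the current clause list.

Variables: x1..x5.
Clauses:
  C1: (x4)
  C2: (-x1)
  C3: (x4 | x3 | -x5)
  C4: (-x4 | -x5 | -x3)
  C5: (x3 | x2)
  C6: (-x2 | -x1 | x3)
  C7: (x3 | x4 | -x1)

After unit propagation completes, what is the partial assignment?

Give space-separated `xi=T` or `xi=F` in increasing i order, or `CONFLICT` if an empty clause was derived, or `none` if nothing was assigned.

Answer: x1=F x4=T

Derivation:
unit clause [4] forces x4=T; simplify:
  drop -4 from [-4, -5, -3] -> [-5, -3]
  satisfied 3 clause(s); 4 remain; assigned so far: [4]
unit clause [-1] forces x1=F; simplify:
  satisfied 2 clause(s); 2 remain; assigned so far: [1, 4]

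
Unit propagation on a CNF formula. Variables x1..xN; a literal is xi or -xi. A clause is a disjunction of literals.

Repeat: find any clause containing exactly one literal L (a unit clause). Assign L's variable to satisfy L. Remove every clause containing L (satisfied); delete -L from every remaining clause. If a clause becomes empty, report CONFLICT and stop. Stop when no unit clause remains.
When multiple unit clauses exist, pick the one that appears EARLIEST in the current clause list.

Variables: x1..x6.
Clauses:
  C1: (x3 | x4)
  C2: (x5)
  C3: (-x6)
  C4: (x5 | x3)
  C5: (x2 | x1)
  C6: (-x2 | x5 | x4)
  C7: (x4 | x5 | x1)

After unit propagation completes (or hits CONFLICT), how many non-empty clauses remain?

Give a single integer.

unit clause [5] forces x5=T; simplify:
  satisfied 4 clause(s); 3 remain; assigned so far: [5]
unit clause [-6] forces x6=F; simplify:
  satisfied 1 clause(s); 2 remain; assigned so far: [5, 6]

Answer: 2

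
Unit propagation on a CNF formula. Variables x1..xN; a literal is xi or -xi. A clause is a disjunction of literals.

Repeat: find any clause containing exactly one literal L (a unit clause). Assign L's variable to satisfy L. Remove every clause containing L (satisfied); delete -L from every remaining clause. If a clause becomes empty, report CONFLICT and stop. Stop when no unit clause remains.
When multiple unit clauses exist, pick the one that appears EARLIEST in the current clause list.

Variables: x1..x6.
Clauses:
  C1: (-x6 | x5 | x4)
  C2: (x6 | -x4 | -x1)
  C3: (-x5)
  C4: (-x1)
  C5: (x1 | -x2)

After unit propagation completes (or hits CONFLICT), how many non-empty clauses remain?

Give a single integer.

Answer: 1

Derivation:
unit clause [-5] forces x5=F; simplify:
  drop 5 from [-6, 5, 4] -> [-6, 4]
  satisfied 1 clause(s); 4 remain; assigned so far: [5]
unit clause [-1] forces x1=F; simplify:
  drop 1 from [1, -2] -> [-2]
  satisfied 2 clause(s); 2 remain; assigned so far: [1, 5]
unit clause [-2] forces x2=F; simplify:
  satisfied 1 clause(s); 1 remain; assigned so far: [1, 2, 5]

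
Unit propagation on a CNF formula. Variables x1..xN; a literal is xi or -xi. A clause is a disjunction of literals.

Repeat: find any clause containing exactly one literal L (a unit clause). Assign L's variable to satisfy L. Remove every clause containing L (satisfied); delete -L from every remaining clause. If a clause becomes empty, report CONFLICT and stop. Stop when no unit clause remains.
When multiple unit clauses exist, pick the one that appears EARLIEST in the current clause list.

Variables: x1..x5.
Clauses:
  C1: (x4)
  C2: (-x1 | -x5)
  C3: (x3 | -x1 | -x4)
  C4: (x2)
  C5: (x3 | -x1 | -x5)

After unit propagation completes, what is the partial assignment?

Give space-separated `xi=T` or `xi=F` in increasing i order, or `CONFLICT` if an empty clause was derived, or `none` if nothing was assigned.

unit clause [4] forces x4=T; simplify:
  drop -4 from [3, -1, -4] -> [3, -1]
  satisfied 1 clause(s); 4 remain; assigned so far: [4]
unit clause [2] forces x2=T; simplify:
  satisfied 1 clause(s); 3 remain; assigned so far: [2, 4]

Answer: x2=T x4=T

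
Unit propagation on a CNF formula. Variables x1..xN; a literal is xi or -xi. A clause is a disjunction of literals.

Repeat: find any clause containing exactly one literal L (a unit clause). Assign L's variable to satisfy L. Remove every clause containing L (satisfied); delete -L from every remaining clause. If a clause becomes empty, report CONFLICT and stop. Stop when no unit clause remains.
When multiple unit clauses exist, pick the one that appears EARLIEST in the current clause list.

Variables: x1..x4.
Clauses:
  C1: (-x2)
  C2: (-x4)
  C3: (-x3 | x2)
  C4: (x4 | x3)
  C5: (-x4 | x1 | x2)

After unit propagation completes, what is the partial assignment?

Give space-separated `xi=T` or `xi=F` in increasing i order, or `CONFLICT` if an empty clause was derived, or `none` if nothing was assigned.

unit clause [-2] forces x2=F; simplify:
  drop 2 from [-3, 2] -> [-3]
  drop 2 from [-4, 1, 2] -> [-4, 1]
  satisfied 1 clause(s); 4 remain; assigned so far: [2]
unit clause [-4] forces x4=F; simplify:
  drop 4 from [4, 3] -> [3]
  satisfied 2 clause(s); 2 remain; assigned so far: [2, 4]
unit clause [-3] forces x3=F; simplify:
  drop 3 from [3] -> [] (empty!)
  satisfied 1 clause(s); 1 remain; assigned so far: [2, 3, 4]
CONFLICT (empty clause)

Answer: CONFLICT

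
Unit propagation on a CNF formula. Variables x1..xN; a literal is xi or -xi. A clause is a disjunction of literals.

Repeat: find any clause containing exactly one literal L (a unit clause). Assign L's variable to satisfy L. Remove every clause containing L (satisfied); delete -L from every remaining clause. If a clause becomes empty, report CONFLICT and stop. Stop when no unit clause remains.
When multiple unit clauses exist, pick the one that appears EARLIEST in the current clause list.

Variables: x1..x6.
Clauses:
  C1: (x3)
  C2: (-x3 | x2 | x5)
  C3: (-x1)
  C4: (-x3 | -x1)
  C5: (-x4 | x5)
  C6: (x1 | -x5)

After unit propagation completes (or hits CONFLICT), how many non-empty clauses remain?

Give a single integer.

unit clause [3] forces x3=T; simplify:
  drop -3 from [-3, 2, 5] -> [2, 5]
  drop -3 from [-3, -1] -> [-1]
  satisfied 1 clause(s); 5 remain; assigned so far: [3]
unit clause [-1] forces x1=F; simplify:
  drop 1 from [1, -5] -> [-5]
  satisfied 2 clause(s); 3 remain; assigned so far: [1, 3]
unit clause [-5] forces x5=F; simplify:
  drop 5 from [2, 5] -> [2]
  drop 5 from [-4, 5] -> [-4]
  satisfied 1 clause(s); 2 remain; assigned so far: [1, 3, 5]
unit clause [2] forces x2=T; simplify:
  satisfied 1 clause(s); 1 remain; assigned so far: [1, 2, 3, 5]
unit clause [-4] forces x4=F; simplify:
  satisfied 1 clause(s); 0 remain; assigned so far: [1, 2, 3, 4, 5]

Answer: 0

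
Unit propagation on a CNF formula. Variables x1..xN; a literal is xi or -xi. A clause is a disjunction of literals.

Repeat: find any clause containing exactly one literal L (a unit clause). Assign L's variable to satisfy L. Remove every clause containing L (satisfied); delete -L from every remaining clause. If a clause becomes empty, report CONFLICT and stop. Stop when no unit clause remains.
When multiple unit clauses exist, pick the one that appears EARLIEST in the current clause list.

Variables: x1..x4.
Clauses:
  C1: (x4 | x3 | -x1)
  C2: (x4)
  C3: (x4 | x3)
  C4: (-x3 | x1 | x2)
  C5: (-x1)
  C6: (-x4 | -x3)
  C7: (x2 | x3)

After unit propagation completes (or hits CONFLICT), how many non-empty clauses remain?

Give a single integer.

unit clause [4] forces x4=T; simplify:
  drop -4 from [-4, -3] -> [-3]
  satisfied 3 clause(s); 4 remain; assigned so far: [4]
unit clause [-1] forces x1=F; simplify:
  drop 1 from [-3, 1, 2] -> [-3, 2]
  satisfied 1 clause(s); 3 remain; assigned so far: [1, 4]
unit clause [-3] forces x3=F; simplify:
  drop 3 from [2, 3] -> [2]
  satisfied 2 clause(s); 1 remain; assigned so far: [1, 3, 4]
unit clause [2] forces x2=T; simplify:
  satisfied 1 clause(s); 0 remain; assigned so far: [1, 2, 3, 4]

Answer: 0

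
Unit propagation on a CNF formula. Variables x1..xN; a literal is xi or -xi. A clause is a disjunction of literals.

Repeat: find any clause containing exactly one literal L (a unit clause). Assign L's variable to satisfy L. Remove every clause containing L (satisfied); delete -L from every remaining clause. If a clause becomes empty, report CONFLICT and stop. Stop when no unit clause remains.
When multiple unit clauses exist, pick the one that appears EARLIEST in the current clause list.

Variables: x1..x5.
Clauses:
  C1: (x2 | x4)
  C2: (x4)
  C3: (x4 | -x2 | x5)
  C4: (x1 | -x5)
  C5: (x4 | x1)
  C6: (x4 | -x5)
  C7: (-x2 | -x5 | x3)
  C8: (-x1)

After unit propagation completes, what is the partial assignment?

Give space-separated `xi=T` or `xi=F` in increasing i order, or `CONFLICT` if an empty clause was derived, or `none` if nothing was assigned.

Answer: x1=F x4=T x5=F

Derivation:
unit clause [4] forces x4=T; simplify:
  satisfied 5 clause(s); 3 remain; assigned so far: [4]
unit clause [-1] forces x1=F; simplify:
  drop 1 from [1, -5] -> [-5]
  satisfied 1 clause(s); 2 remain; assigned so far: [1, 4]
unit clause [-5] forces x5=F; simplify:
  satisfied 2 clause(s); 0 remain; assigned so far: [1, 4, 5]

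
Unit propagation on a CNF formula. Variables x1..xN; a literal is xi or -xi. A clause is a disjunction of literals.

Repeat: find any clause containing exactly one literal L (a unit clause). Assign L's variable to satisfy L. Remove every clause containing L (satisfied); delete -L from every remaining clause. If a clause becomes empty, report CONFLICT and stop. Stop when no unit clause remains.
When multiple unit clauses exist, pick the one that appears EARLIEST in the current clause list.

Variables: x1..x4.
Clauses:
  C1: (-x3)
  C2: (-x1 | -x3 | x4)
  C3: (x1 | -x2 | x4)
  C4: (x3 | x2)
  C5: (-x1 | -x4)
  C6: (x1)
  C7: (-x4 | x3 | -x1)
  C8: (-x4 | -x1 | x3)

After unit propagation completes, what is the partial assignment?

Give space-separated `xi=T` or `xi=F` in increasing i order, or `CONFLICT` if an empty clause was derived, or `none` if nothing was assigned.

unit clause [-3] forces x3=F; simplify:
  drop 3 from [3, 2] -> [2]
  drop 3 from [-4, 3, -1] -> [-4, -1]
  drop 3 from [-4, -1, 3] -> [-4, -1]
  satisfied 2 clause(s); 6 remain; assigned so far: [3]
unit clause [2] forces x2=T; simplify:
  drop -2 from [1, -2, 4] -> [1, 4]
  satisfied 1 clause(s); 5 remain; assigned so far: [2, 3]
unit clause [1] forces x1=T; simplify:
  drop -1 from [-1, -4] -> [-4]
  drop -1 from [-4, -1] -> [-4]
  drop -1 from [-4, -1] -> [-4]
  satisfied 2 clause(s); 3 remain; assigned so far: [1, 2, 3]
unit clause [-4] forces x4=F; simplify:
  satisfied 3 clause(s); 0 remain; assigned so far: [1, 2, 3, 4]

Answer: x1=T x2=T x3=F x4=F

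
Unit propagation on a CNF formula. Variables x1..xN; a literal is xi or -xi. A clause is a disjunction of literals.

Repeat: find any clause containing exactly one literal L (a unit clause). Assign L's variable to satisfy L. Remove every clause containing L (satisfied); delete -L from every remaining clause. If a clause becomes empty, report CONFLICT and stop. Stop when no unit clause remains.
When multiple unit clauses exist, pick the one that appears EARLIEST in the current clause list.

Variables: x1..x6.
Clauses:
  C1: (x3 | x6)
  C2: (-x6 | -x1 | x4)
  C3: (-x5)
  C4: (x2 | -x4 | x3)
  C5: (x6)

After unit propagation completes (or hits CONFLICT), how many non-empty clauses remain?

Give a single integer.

Answer: 2

Derivation:
unit clause [-5] forces x5=F; simplify:
  satisfied 1 clause(s); 4 remain; assigned so far: [5]
unit clause [6] forces x6=T; simplify:
  drop -6 from [-6, -1, 4] -> [-1, 4]
  satisfied 2 clause(s); 2 remain; assigned so far: [5, 6]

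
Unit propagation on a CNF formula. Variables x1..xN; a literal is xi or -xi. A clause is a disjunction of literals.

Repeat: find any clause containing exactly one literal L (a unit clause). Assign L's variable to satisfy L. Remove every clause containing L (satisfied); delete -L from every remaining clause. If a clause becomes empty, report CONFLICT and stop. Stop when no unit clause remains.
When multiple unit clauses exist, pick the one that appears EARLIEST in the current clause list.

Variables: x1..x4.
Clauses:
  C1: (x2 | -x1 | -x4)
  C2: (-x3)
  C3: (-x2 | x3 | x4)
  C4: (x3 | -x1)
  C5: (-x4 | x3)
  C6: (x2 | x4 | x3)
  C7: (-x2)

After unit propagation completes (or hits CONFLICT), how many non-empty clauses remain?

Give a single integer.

Answer: 0

Derivation:
unit clause [-3] forces x3=F; simplify:
  drop 3 from [-2, 3, 4] -> [-2, 4]
  drop 3 from [3, -1] -> [-1]
  drop 3 from [-4, 3] -> [-4]
  drop 3 from [2, 4, 3] -> [2, 4]
  satisfied 1 clause(s); 6 remain; assigned so far: [3]
unit clause [-1] forces x1=F; simplify:
  satisfied 2 clause(s); 4 remain; assigned so far: [1, 3]
unit clause [-4] forces x4=F; simplify:
  drop 4 from [-2, 4] -> [-2]
  drop 4 from [2, 4] -> [2]
  satisfied 1 clause(s); 3 remain; assigned so far: [1, 3, 4]
unit clause [-2] forces x2=F; simplify:
  drop 2 from [2] -> [] (empty!)
  satisfied 2 clause(s); 1 remain; assigned so far: [1, 2, 3, 4]
CONFLICT (empty clause)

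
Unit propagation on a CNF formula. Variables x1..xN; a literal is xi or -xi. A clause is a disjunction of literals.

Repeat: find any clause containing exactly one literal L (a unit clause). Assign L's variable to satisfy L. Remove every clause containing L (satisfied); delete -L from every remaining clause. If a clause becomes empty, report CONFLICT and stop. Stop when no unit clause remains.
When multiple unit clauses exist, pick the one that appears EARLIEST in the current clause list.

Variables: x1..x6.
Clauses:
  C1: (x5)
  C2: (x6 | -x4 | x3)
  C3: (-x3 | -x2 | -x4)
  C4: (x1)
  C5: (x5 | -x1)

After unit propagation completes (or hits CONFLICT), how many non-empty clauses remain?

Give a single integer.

unit clause [5] forces x5=T; simplify:
  satisfied 2 clause(s); 3 remain; assigned so far: [5]
unit clause [1] forces x1=T; simplify:
  satisfied 1 clause(s); 2 remain; assigned so far: [1, 5]

Answer: 2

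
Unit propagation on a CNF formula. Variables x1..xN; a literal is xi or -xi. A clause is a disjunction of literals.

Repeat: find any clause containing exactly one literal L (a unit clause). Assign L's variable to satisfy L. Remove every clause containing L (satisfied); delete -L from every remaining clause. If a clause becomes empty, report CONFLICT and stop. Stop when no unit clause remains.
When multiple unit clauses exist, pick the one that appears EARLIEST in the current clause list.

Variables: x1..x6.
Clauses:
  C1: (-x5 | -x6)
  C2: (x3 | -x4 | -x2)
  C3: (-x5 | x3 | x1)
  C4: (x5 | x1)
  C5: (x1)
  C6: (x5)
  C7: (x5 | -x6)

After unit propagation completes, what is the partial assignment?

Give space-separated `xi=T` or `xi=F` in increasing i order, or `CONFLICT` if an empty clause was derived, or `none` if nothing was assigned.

Answer: x1=T x5=T x6=F

Derivation:
unit clause [1] forces x1=T; simplify:
  satisfied 3 clause(s); 4 remain; assigned so far: [1]
unit clause [5] forces x5=T; simplify:
  drop -5 from [-5, -6] -> [-6]
  satisfied 2 clause(s); 2 remain; assigned so far: [1, 5]
unit clause [-6] forces x6=F; simplify:
  satisfied 1 clause(s); 1 remain; assigned so far: [1, 5, 6]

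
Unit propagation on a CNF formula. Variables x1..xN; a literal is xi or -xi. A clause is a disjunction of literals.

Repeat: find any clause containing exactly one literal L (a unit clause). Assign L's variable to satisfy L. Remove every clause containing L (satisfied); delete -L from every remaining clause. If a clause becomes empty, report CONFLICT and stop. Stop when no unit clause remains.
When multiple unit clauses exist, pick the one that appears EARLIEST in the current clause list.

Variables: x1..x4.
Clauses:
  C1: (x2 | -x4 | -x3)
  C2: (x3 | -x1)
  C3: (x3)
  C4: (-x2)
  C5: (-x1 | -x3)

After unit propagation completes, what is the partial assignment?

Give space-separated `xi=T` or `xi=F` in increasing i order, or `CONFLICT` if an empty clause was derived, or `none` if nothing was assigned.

Answer: x1=F x2=F x3=T x4=F

Derivation:
unit clause [3] forces x3=T; simplify:
  drop -3 from [2, -4, -3] -> [2, -4]
  drop -3 from [-1, -3] -> [-1]
  satisfied 2 clause(s); 3 remain; assigned so far: [3]
unit clause [-2] forces x2=F; simplify:
  drop 2 from [2, -4] -> [-4]
  satisfied 1 clause(s); 2 remain; assigned so far: [2, 3]
unit clause [-4] forces x4=F; simplify:
  satisfied 1 clause(s); 1 remain; assigned so far: [2, 3, 4]
unit clause [-1] forces x1=F; simplify:
  satisfied 1 clause(s); 0 remain; assigned so far: [1, 2, 3, 4]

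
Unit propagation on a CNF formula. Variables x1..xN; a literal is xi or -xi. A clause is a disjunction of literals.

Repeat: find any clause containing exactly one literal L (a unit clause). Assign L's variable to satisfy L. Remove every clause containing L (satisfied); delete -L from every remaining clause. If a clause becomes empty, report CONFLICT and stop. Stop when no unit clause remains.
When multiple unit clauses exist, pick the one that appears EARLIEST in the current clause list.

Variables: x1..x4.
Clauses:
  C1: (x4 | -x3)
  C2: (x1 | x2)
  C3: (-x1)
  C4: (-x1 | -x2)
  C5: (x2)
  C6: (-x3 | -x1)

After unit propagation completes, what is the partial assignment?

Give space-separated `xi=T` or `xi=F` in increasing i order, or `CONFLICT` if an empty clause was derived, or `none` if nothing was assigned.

unit clause [-1] forces x1=F; simplify:
  drop 1 from [1, 2] -> [2]
  satisfied 3 clause(s); 3 remain; assigned so far: [1]
unit clause [2] forces x2=T; simplify:
  satisfied 2 clause(s); 1 remain; assigned so far: [1, 2]

Answer: x1=F x2=T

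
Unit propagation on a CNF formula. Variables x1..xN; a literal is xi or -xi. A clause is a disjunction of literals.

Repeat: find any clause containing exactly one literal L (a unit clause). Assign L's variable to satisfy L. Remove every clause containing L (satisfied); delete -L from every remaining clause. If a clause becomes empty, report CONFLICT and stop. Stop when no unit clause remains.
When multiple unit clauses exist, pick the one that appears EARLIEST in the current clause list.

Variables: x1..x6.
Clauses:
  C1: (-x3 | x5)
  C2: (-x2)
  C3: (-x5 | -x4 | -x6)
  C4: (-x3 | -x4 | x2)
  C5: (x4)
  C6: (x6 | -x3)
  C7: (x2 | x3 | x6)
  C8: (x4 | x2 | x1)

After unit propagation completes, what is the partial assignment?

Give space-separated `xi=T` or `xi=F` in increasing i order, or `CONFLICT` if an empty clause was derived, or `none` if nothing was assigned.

unit clause [-2] forces x2=F; simplify:
  drop 2 from [-3, -4, 2] -> [-3, -4]
  drop 2 from [2, 3, 6] -> [3, 6]
  drop 2 from [4, 2, 1] -> [4, 1]
  satisfied 1 clause(s); 7 remain; assigned so far: [2]
unit clause [4] forces x4=T; simplify:
  drop -4 from [-5, -4, -6] -> [-5, -6]
  drop -4 from [-3, -4] -> [-3]
  satisfied 2 clause(s); 5 remain; assigned so far: [2, 4]
unit clause [-3] forces x3=F; simplify:
  drop 3 from [3, 6] -> [6]
  satisfied 3 clause(s); 2 remain; assigned so far: [2, 3, 4]
unit clause [6] forces x6=T; simplify:
  drop -6 from [-5, -6] -> [-5]
  satisfied 1 clause(s); 1 remain; assigned so far: [2, 3, 4, 6]
unit clause [-5] forces x5=F; simplify:
  satisfied 1 clause(s); 0 remain; assigned so far: [2, 3, 4, 5, 6]

Answer: x2=F x3=F x4=T x5=F x6=T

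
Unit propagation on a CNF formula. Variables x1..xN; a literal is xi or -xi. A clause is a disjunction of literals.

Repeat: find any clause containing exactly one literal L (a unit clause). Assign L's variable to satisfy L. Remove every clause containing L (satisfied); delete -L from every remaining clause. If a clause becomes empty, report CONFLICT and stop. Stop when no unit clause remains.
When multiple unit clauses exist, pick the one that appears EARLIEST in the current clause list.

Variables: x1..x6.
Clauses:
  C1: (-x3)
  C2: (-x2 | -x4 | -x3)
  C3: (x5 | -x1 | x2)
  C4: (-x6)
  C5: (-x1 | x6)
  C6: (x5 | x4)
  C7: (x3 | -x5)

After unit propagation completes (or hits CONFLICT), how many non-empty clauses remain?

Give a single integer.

Answer: 0

Derivation:
unit clause [-3] forces x3=F; simplify:
  drop 3 from [3, -5] -> [-5]
  satisfied 2 clause(s); 5 remain; assigned so far: [3]
unit clause [-6] forces x6=F; simplify:
  drop 6 from [-1, 6] -> [-1]
  satisfied 1 clause(s); 4 remain; assigned so far: [3, 6]
unit clause [-1] forces x1=F; simplify:
  satisfied 2 clause(s); 2 remain; assigned so far: [1, 3, 6]
unit clause [-5] forces x5=F; simplify:
  drop 5 from [5, 4] -> [4]
  satisfied 1 clause(s); 1 remain; assigned so far: [1, 3, 5, 6]
unit clause [4] forces x4=T; simplify:
  satisfied 1 clause(s); 0 remain; assigned so far: [1, 3, 4, 5, 6]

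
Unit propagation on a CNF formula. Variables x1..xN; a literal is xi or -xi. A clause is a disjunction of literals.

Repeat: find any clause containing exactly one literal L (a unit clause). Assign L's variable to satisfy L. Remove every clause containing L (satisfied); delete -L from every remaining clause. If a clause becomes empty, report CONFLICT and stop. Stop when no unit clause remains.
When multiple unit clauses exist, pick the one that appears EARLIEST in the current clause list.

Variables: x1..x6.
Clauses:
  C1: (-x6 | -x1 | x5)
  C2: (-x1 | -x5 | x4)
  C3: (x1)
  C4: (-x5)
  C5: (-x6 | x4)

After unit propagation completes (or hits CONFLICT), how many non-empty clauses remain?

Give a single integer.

unit clause [1] forces x1=T; simplify:
  drop -1 from [-6, -1, 5] -> [-6, 5]
  drop -1 from [-1, -5, 4] -> [-5, 4]
  satisfied 1 clause(s); 4 remain; assigned so far: [1]
unit clause [-5] forces x5=F; simplify:
  drop 5 from [-6, 5] -> [-6]
  satisfied 2 clause(s); 2 remain; assigned so far: [1, 5]
unit clause [-6] forces x6=F; simplify:
  satisfied 2 clause(s); 0 remain; assigned so far: [1, 5, 6]

Answer: 0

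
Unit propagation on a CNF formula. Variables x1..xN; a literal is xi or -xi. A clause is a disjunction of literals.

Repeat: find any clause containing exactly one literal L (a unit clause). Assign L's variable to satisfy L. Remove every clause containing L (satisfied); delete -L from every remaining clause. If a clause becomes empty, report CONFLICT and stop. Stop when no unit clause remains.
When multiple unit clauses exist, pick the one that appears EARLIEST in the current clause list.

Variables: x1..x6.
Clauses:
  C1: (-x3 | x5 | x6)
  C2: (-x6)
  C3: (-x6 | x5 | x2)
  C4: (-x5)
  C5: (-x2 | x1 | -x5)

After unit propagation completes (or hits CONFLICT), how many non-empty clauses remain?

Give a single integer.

Answer: 0

Derivation:
unit clause [-6] forces x6=F; simplify:
  drop 6 from [-3, 5, 6] -> [-3, 5]
  satisfied 2 clause(s); 3 remain; assigned so far: [6]
unit clause [-5] forces x5=F; simplify:
  drop 5 from [-3, 5] -> [-3]
  satisfied 2 clause(s); 1 remain; assigned so far: [5, 6]
unit clause [-3] forces x3=F; simplify:
  satisfied 1 clause(s); 0 remain; assigned so far: [3, 5, 6]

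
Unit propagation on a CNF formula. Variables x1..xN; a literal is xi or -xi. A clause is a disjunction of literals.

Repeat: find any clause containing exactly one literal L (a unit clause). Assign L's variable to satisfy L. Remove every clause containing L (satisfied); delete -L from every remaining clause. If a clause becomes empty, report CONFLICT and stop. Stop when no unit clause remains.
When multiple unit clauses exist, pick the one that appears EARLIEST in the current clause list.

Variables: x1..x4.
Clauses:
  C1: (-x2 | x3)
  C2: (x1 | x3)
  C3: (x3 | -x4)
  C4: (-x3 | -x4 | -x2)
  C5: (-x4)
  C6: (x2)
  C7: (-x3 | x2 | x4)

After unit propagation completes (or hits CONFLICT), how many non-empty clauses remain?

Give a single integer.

Answer: 0

Derivation:
unit clause [-4] forces x4=F; simplify:
  drop 4 from [-3, 2, 4] -> [-3, 2]
  satisfied 3 clause(s); 4 remain; assigned so far: [4]
unit clause [2] forces x2=T; simplify:
  drop -2 from [-2, 3] -> [3]
  satisfied 2 clause(s); 2 remain; assigned so far: [2, 4]
unit clause [3] forces x3=T; simplify:
  satisfied 2 clause(s); 0 remain; assigned so far: [2, 3, 4]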